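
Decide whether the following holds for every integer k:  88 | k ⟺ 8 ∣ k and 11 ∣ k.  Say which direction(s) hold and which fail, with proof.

(⟹) If 88 ∣ k, write k = 88q. Since 88 = 11·8, k = 8·(11q), so 8 ∣ k; and since 88 = 8·11, k = 11·(8q), so 11 ∣ k.

(⟸) Suppose 8 ∣ k and 11 ∣ k. Any common multiple of 8 and 11 is a multiple of their lcm; here gcd(8, 11) = 1, so lcm(8, 11) = 8·11 = 88, so 88 ∣ k.

Both directions hold; the statement is true.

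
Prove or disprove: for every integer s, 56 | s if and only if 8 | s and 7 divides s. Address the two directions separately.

The biconditional holds.

(⟹) If 56 ∣ s, write s = 56q. Since 56 = 7·8, s = 8·(7q), so 8 ∣ s; and since 56 = 8·7, s = 7·(8q), so 7 ∣ s.

(⟸) Suppose 8 ∣ s and 7 ∣ s. Any common multiple of 8 and 7 is a multiple of their lcm; here gcd(8, 7) = 1, so lcm(8, 7) = 8·7 = 56, so 56 ∣ s.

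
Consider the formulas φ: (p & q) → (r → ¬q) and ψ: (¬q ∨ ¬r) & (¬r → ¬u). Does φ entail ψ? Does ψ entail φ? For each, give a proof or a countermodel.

(⟸) Assume the antecedent. If q is true, the antecedent forces (r = F, q = T, p = F, u = F) or (r = F, q = T, p = T, u = F), and (p & q) → (r → ¬q) holds there. If q is false, (p & q) → (r → ¬q) reduces to true regardless of the other variables. Either way (p & q) → (r → ¬q) holds.

(⟹) This fails. Under r = T, q = T, p = F, u = F, the left side is true but the right side is false.

Only the converse holds.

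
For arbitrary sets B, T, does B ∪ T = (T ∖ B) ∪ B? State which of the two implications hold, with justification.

Both inclusions hold; the sets are equal.

(⟹) Let x ∈ B ∪ T. Then either x ∈ B and x ∉ T; or x ∈ T and x ∉ B; or x ∈ B ∩ T. In each case x ∈ (T ∖ B) ∪ B, so B ∪ T ⊆ (T ∖ B) ∪ B.

(⟸) Let x ∈ (T ∖ B) ∪ B. Then either x ∈ B and x ∉ T; or x ∈ T and x ∉ B; or x ∈ B ∩ T. In each case x ∈ B ∪ T, so (T ∖ B) ∪ B ⊆ B ∪ T.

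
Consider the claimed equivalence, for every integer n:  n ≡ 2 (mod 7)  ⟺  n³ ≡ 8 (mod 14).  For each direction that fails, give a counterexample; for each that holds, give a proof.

Forward direction. This fails: take n = 9. Then 9 ≡ 2 (mod 7), but 9³ = 729 ≡ 1 (mod 14), not 8.

Converse. This fails: take n = 4. Then 4³ = 64 ≡ 8 (mod 14), yet 4 ≡ 4 (mod 7), not 2.

Neither direction holds.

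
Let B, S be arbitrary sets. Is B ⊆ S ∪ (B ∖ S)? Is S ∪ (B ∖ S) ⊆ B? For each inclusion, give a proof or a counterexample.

Only the forward inclusion holds.

(⟸) This inclusion fails. Take B = ∅, S = {1}; then 1 ∈ S ∪ (B ∖ S) but 1 ∉ B.

(⟹) Let x ∈ B. Then either x ∈ B and x ∉ S; or x ∈ B ∩ S. In each case x ∈ S ∪ (B ∖ S), so B ⊆ S ∪ (B ∖ S).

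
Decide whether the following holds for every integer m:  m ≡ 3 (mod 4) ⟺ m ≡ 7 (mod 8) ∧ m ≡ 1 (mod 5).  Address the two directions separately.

Not equivalent: only (⇐) holds.

(⟹) This fails: m = 3 gives 3 ≡ 3 (mod 4) but 3 ≡ 3 (mod 8), so the conjunction on the right does not hold.

(⟸) Conversely, if m ≡ 7 (mod 8) and m ≡ 1 (mod 5), then by the Chinese remainder theorem m ≡ 31 (mod 40). Since 31 ≡ 3 (mod 4) and 4 ∣ 40, we get m ≡ 3 (mod 4).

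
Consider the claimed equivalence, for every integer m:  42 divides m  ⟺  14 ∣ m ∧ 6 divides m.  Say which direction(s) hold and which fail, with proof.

(⟹) If 42 ∣ m, write m = 42q. Since 42 = 3·14, m = 14·(3q), so 14 ∣ m; and since 42 = 7·6, m = 6·(7q), so 6 ∣ m.

(⟸) Suppose 14 ∣ m and 6 ∣ m. Any common multiple of 14 and 6 is a multiple of their lcm; here lcm(14, 6) = 14·6/gcd(14, 6) = 84/2 = 42, so 42 ∣ m.

Equivalent; both directions hold.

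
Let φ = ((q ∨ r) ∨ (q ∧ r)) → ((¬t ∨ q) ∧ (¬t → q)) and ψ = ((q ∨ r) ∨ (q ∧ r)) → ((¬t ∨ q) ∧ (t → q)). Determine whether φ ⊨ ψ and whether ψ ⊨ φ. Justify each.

Forward direction. Assume the antecedent. If r is true, the antecedent forces (r = T, q = T, t = F) or (r = T, q = T, t = T), and the consequent holds there. If r is false, the consequent reduces to true regardless of the other variables. Either way the consequent holds.

Converse. This fails. Under r = T, q = F, t = F, the left side is false but the right side is true.

Not equivalent: only (⇒) holds.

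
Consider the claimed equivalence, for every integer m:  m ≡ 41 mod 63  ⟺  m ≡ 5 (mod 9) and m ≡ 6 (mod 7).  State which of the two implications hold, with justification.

Both directions hold.

(→) Suppose m ≡ 41 (mod 63); write m = 63j + 41. Since 9 ∣ 63, reducing mod 9 gives m ≡ 41 ≡ 5 (mod 9); since 7 ∣ 63, reducing mod 7 gives m ≡ 41 ≡ 6 (mod 7).

(←) Conversely, if m ≡ 5 (mod 9) and m ≡ 6 (mod 7), then by the Chinese remainder theorem m ≡ 41 (mod 63). This is exactly m ≡ 41 (mod 63).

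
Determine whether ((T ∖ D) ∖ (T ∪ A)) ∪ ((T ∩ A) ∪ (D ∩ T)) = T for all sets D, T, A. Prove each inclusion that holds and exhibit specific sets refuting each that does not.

(⊆) Let x ∈ ((T ∖ D) ∖ (T ∪ A)) ∪ ((T ∩ A) ∪ (D ∩ T)). Then either x ∈ D ∩ T and x ∉ A; or x ∈ T ∩ A and x ∉ D; or x ∈ D ∩ T ∩ A. In each case x ∈ T, so ((T ∖ D) ∖ (T ∪ A)) ∪ ((T ∩ A) ∪ (D ∩ T)) ⊆ T.

(⊇) This inclusion fails. Take D = ∅, T = {1}, A = ∅; then 1 ∈ T but 1 ∉ ((T ∖ D) ∖ (T ∪ A)) ∪ ((T ∩ A) ∪ (D ∩ T)).

(⊆) holds; (⊇) fails.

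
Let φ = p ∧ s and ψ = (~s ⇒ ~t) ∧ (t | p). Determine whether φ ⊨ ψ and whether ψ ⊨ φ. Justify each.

The forward direction holds; the converse fails.

Forward direction. Assume the antecedent. If s is true, the antecedent forces (s = T, p = T, t = F) or (s = T, p = T, t = T), and (~s ⇒ ~t) ∧ (t | p) holds there. If s is false, the antecedent cannot hold. Either way (~s ⇒ ~t) ∧ (t | p) holds.

Converse. This fails. Under s = F, p = T, t = F, the left side is false but the right side is true.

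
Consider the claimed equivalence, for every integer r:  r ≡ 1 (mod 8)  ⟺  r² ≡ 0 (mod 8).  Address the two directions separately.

Forward direction. This fails: take r = 1. Then 1 ≡ 1 (mod 8), but 1² = 1 ≡ 1 (mod 8), not 0.

Converse. This fails: take r = 0. Then 0² = 0 ≡ 0 (mod 8), yet 0 ≡ 0 (mod 8), not 1.

(⇒) fails and (⇐) fails.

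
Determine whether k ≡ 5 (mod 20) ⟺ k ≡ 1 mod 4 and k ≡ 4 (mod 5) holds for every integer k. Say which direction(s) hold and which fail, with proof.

Forward direction. This fails: k = 5 gives 5 ≡ 5 (mod 20) but 5 ≡ 0 (mod 5), so the conjunction on the right does not hold.

Converse. This fails: k = 9 satisfies both congruences on the right (9 ≡ 1 mod 4 and 9 ≡ 4 mod 5) yet 9 ≡ 9 (mod 20), not 5.

Both directions fail.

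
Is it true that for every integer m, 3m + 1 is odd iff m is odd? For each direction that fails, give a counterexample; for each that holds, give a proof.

Neither implication holds.

Forward direction. This fails: m = 4 gives 3m + 1 = 13, which is odd, but 4 is even, not odd.

Converse. This also fails: m = 7 is odd, but 3m + 1 = 22 is even, not odd.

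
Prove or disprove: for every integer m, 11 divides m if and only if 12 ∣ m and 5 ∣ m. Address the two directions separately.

Neither implication holds.

Forward direction. This fails: take m = 11. Certainly 11 ∣ 11, but 12 ∤ 11.

Converse. This fails: take m = 60. Both 12 ∣ 60 and 5 ∣ 60, yet 60 is not a multiple of 11 (since 60 = 5·11 + 5), so 11 ∤ 60.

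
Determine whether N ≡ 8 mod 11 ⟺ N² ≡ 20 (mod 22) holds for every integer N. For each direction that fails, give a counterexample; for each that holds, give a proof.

(⇒) fails and (⇐) fails.

(⟹) This fails: take N = 19. Then 19 ≡ 8 (mod 11), but 19² = 361 ≡ 9 (mod 22), not 20.

(⟸) This fails: take N = 14. Then 14² = 196 ≡ 20 (mod 22), yet 14 ≡ 3 (mod 11), not 8.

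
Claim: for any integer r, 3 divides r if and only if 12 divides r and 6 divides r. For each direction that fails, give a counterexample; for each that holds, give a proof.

(→) This fails: take r = 3. Certainly 3 ∣ 3, but 12 ∤ 3.

(←) Suppose 12 ∣ r and 6 ∣ r. Any common multiple of 12 and 6 is a multiple of their lcm; here lcm(12, 6) = 12·6/gcd(12, 6) = 72/6 = 12, so 12 ∣ r. Since 3 ∣ 12, it follows that 3 ∣ r.

(⇒) fails; (⇐) holds.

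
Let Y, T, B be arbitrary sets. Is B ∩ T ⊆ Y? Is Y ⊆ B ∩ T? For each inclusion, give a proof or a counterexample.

(⊆) fails and (⊇) fails.

(⟹) This inclusion fails. Take Y = ∅, T = {1}, B = {1}; then 1 ∈ B ∩ T but 1 ∉ Y.

(⟸) This inclusion fails. Take Y = {1}, T = ∅, B = ∅; then 1 ∈ Y but 1 ∉ B ∩ T.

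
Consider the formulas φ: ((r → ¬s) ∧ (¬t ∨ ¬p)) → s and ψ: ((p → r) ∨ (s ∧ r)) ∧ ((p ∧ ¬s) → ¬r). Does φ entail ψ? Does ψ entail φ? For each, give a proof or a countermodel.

(⇒) This fails. Under p = T, r = F, s = T, t = F, the left side is true but the right side is false.

(⇐) This fails. Under p = F, r = F, s = F, t = F, the left side is false but the right side is true.

Neither implication holds.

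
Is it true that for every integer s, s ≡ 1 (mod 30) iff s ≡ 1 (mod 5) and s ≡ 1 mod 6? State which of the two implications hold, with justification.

Converse. If s ≡ 1 (mod 5) and s ≡ 1 (mod 6), then by the Chinese remainder theorem s ≡ 1 (mod 30). This is exactly s ≡ 1 (mod 30).

Forward direction. Suppose s ≡ 1 (mod 30); write s = 30j + 1. Since 5 ∣ 30, reducing mod 5 gives s ≡ 1 (mod 5); since 6 ∣ 30, reducing mod 6 gives s ≡ 1 (mod 6).

The biconditional holds.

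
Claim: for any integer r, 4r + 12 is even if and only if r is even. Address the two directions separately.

Not equivalent: only (⇐) holds.

(⟹) This fails: take r = 5. Then 4r + 12 = 32, which is even, yet r = 5 is odd, not even.

(⟸) Suppose r is even. Since 4 is even, 4r is even for every r, so 4r + 12 has the same parity as 12, which is even. Hence 4r + 12 is even.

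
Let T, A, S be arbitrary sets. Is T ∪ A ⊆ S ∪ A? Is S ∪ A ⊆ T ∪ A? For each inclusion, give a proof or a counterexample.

Both inclusions fail.

(⊆) This inclusion fails. Take T = {1}, A = ∅, S = ∅; then 1 ∈ T ∪ A but 1 ∉ S ∪ A.

(⊇) This inclusion fails. Take T = ∅, A = ∅, S = {1}; then 1 ∈ S ∪ A but 1 ∉ T ∪ A.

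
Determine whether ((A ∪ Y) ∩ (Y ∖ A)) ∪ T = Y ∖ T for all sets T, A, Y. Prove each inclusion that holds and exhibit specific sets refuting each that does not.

Both inclusions fail.

Forward inclusion. This inclusion fails. Take T = {1}, A = ∅, Y = ∅; then 1 ∈ ((A ∪ Y) ∩ (Y ∖ A)) ∪ T but 1 ∉ Y ∖ T.

Reverse inclusion. This inclusion fails. Take T = ∅, A = {1}, Y = {1}; then 1 ∈ Y ∖ T but 1 ∉ ((A ∪ Y) ∩ (Y ∖ A)) ∪ T.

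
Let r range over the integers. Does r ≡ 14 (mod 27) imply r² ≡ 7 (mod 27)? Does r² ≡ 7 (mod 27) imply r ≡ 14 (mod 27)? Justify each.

(⇒) holds; (⇐) fails.

(⟸) This fails: take r = 13. Then 13² = 169 ≡ 7 (mod 27), yet 13 ≡ 13 (mod 27), not 14.

(⟹) Suppose r ≡ 14 (mod 27). Write r = 27j + 14. Then (27j + 14)² = 729j² + 756j + 196 = 27(27j² + 28j + 7) + 7, so r² ≡ 7 (mod 27).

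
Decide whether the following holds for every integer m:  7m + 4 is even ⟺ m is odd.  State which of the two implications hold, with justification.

(⇒) fails and (⇐) fails.

[⇒] This fails: m = 6 gives 7m + 4 = 46, which is even, but 6 is even, not odd.

[⇐] This also fails: m = 5 is odd, but 7m + 4 = 39 is odd, not even.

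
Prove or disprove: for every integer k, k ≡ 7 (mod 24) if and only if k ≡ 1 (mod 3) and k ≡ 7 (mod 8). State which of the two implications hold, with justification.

Both implications hold.

[⇒] Suppose k ≡ 7 (mod 24); write k = 24j + 7. Since 3 ∣ 24, reducing mod 3 gives k ≡ 7 ≡ 1 (mod 3); since 8 ∣ 24, reducing mod 8 gives k ≡ 7 (mod 8).

[⇐] Conversely, if k ≡ 1 (mod 3) and k ≡ 7 (mod 8), then by the Chinese remainder theorem k ≡ 7 (mod 24). This is exactly k ≡ 7 (mod 24).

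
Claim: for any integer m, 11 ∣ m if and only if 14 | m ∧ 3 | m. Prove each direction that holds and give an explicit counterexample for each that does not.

Both directions fail.

(⟹) This fails: take m = 11. Certainly 11 ∣ 11, but 14 ∤ 11.

(⟸) This fails: take m = 42. Both 14 ∣ 42 and 3 ∣ 42, yet 42 is not a multiple of 11 (since 42 = 3·11 + 9), so 11 ∤ 42.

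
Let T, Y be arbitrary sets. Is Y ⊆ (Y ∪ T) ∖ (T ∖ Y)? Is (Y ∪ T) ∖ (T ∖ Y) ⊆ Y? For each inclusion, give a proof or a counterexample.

Both inclusions hold; the sets are equal.

Reverse inclusion. Let x ∈ (Y ∪ T) ∖ (T ∖ Y). Then either x ∈ Y and x ∉ T; or x ∈ T ∩ Y. In each case x ∈ Y, so (Y ∪ T) ∖ (T ∖ Y) ⊆ Y.

Forward inclusion. Let x ∈ Y. Then either x ∈ Y and x ∉ T; or x ∈ T ∩ Y. In each case x ∈ (Y ∪ T) ∖ (T ∖ Y), so Y ⊆ (Y ∪ T) ∖ (T ∖ Y).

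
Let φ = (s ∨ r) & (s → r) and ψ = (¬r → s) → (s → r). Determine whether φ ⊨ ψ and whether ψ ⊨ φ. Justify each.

(⇒) Assume the antecedent. If r is true, (¬r → s) → (s → r) reduces to true regardless of the other variables. If r is false, the antecedent cannot hold. Either way (¬r → s) → (s → r) holds.

(⇐) This fails. Under r = F, s = F, the left side is false but the right side is true.

(⇒) holds; (⇐) fails.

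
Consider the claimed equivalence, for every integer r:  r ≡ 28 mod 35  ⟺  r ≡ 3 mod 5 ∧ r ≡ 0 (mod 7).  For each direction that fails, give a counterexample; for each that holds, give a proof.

Both directions hold; the statement is true.

Converse. If r ≡ 3 (mod 5) and r ≡ 0 (mod 7), then by the Chinese remainder theorem r ≡ 28 (mod 35). This is exactly r ≡ 28 (mod 35).

Forward direction. Suppose r ≡ 28 (mod 35); write r = 35j + 28. Since 5 ∣ 35, reducing mod 5 gives r ≡ 28 ≡ 3 (mod 5); since 7 ∣ 35, reducing mod 7 gives r ≡ 28 ≡ 0 (mod 7).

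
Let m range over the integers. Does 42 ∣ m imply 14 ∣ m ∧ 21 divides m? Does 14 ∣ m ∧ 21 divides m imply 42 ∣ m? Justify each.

[⇒] If 42 ∣ m, write m = 42q. Since 42 = 3·14, m = 14·(3q), so 14 ∣ m; and since 42 = 2·21, m = 21·(2q), so 21 ∣ m.

[⇐] Suppose 14 ∣ m and 21 ∣ m. Any common multiple of 14 and 21 is a multiple of their lcm; here lcm(14, 21) = 14·21/gcd(14, 21) = 294/7 = 42, so 42 ∣ m.

Both implications hold.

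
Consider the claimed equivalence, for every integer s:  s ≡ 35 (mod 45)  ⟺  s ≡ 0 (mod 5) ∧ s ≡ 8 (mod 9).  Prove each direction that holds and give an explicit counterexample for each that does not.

Both directions hold; the statement is true.

Forward direction. Suppose s ≡ 35 (mod 45); write s = 45j + 35. Since 5 ∣ 45, reducing mod 5 gives s ≡ 35 ≡ 0 (mod 5); since 9 ∣ 45, reducing mod 9 gives s ≡ 35 ≡ 8 (mod 9).

Converse. If s ≡ 0 (mod 5) and s ≡ 8 (mod 9), then by the Chinese remainder theorem s ≡ 35 (mod 45). This is exactly s ≡ 35 (mod 45).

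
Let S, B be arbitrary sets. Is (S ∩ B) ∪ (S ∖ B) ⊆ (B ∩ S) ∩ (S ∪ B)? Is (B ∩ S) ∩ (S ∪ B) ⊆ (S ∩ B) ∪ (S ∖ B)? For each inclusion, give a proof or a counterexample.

Forward inclusion. This inclusion fails. Take S = {1}, B = ∅; then 1 ∈ (S ∩ B) ∪ (S ∖ B) but 1 ∉ (B ∩ S) ∩ (S ∪ B).

Reverse inclusion. Let x ∈ (B ∩ S) ∩ (S ∪ B). Then x ∈ S ∩ B, from which x ∈ (S ∩ B) ∪ (S ∖ B).

(⊆) fails; (⊇) holds.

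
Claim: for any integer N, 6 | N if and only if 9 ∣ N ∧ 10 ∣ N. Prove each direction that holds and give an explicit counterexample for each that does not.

Converse. Suppose 9 ∣ N and 10 ∣ N. Any common multiple of 9 and 10 is a multiple of their lcm; here gcd(9, 10) = 1, so lcm(9, 10) = 9·10 = 90, so 90 ∣ N. Since 6 ∣ 90, it follows that 6 ∣ N.

Forward direction. This fails: take N = 6. Certainly 6 ∣ 6, but 9 ∤ 6.

The forward direction fails; the converse holds.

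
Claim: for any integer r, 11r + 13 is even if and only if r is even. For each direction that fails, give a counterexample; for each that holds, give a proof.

(⇒) This fails: r = 7 gives 11r + 13 = 90, which is even, but 7 is odd, not even.

(⇐) This also fails: r = 0 is even, but 11r + 13 = 13 is odd, not even.

Neither implication holds.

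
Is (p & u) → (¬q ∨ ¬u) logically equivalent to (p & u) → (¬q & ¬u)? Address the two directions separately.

Only the reverse direction holds.

(→) This fails. Under p = T, q = F, u = T, the left side is true but the right side is false.

(←) Assume the antecedent. If p is true, the antecedent forces (p = T, q = F, u = F) or (p = T, q = T, u = F), and (p & u) → (¬q ∨ ¬u) holds there. If p is false, (p & u) → (¬q ∨ ¬u) reduces to true regardless of the other variables. Either way (p & u) → (¬q ∨ ¬u) holds.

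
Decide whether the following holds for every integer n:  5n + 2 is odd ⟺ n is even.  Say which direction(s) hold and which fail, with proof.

(⇒) fails and (⇐) fails.

(→) This fails: n = 7 gives 5n + 2 = 37, which is odd, but 7 is odd, not even.

(←) This also fails: n = 0 is even, but 5n + 2 = 2 is even, not odd.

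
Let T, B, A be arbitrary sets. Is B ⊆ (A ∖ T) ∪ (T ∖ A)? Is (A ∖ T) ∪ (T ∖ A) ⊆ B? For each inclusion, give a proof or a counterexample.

Neither inclusion holds.

(⊆) This inclusion fails. Take T = ∅, B = {1}, A = ∅; then 1 ∈ B but 1 ∉ (A ∖ T) ∪ (T ∖ A).

(⊇) This inclusion fails. Take T = {1}, B = ∅, A = ∅; then 1 ∈ (A ∖ T) ∪ (T ∖ A) but 1 ∉ B.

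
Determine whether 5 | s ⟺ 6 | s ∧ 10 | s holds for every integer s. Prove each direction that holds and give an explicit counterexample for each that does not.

(→) This fails: take s = 5. Certainly 5 ∣ 5, but 6 ∤ 5.

(←) Suppose 6 ∣ s and 10 ∣ s. Any common multiple of 6 and 10 is a multiple of their lcm; here lcm(6, 10) = 6·10/gcd(6, 10) = 60/2 = 30, so 30 ∣ s. Since 5 ∣ 30, it follows that 5 ∣ s.

The forward direction fails; the converse holds.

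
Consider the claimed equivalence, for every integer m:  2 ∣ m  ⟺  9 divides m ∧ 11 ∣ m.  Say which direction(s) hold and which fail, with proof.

(⇒) fails and (⇐) fails.

Forward direction. This fails: take m = 2. Certainly 2 ∣ 2, but 9 ∤ 2.

Converse. This fails: take m = 99. Both 9 ∣ 99 and 11 ∣ 99, yet 99 is not a multiple of 2 (since 99 = 49·2 + 1), so 2 ∤ 99.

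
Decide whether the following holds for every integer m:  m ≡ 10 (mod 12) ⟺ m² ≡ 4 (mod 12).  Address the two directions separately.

Not equivalent: only (⇒) holds.

(⟹) Suppose m ≡ 10 (mod 12). Write m = 12j + 10. Then (12j + 10)² = 144j² + 240j + 100 = 12(12j² + 20j + 8) + 4, so m² ≡ 4 (mod 12).

(⟸) This fails: take m = 2. Then 2² = 4 ≡ 4 (mod 12), yet 2 ≡ 2 (mod 12), not 10.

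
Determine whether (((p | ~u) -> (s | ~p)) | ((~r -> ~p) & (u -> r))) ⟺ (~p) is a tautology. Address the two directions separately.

Only the converse holds.

(⟹) This fails. Under s = T, p = T, u = F, r = F, the left side is true but the right side is false.

(⟸) Assume the antecedent. If p is true, the antecedent cannot hold. If p is false, the consequent reduces to true regardless of the other variables. Either way the consequent holds.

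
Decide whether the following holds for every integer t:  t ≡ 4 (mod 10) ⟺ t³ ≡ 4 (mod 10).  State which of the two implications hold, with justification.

Equivalent; both directions hold.

(→) Suppose t ≡ 4 (mod 10). Write t = 10j + 4. Then (10j + 4)³ = 1000j³ + 1200j² + 480j + 64 = 10(100j³ + 120j² + 48j + 6) + 4, so t³ ≡ 4 (mod 10).

(←) Conversely, suppose t³ ≡ 4 (mod 10). The only residue r in {0, …, 9} with r³ ≡ 4 (mod 10) is r = 4, so t ≡ 4 (mod 10).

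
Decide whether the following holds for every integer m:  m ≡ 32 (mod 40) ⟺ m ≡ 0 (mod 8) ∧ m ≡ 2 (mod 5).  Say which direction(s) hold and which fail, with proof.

Both directions hold.

Forward direction. Suppose m ≡ 32 (mod 40); write m = 40j + 32. Since 8 ∣ 40, reducing mod 8 gives m ≡ 32 ≡ 0 (mod 8); since 5 ∣ 40, reducing mod 5 gives m ≡ 32 ≡ 2 (mod 5).

Converse. If m ≡ 0 (mod 8) and m ≡ 2 (mod 5), then by the Chinese remainder theorem m ≡ 32 (mod 40). This is exactly m ≡ 32 (mod 40).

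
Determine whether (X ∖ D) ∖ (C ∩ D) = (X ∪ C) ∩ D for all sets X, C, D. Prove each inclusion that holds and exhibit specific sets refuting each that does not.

Both inclusions fail.

Forward inclusion. This inclusion fails. Take X = {1}, C = ∅, D = ∅; then 1 ∈ (X ∖ D) ∖ (C ∩ D) but 1 ∉ (X ∪ C) ∩ D.

Reverse inclusion. This inclusion fails. Take X = {1}, C = ∅, D = {1}; then 1 ∈ (X ∪ C) ∩ D but 1 ∉ (X ∖ D) ∖ (C ∩ D).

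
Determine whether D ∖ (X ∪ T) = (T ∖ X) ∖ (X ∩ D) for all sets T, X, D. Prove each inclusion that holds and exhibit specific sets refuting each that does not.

Forward inclusion. This inclusion fails. Take T = ∅, X = ∅, D = {1}; then 1 ∈ D ∖ (X ∪ T) but 1 ∉ (T ∖ X) ∖ (X ∩ D).

Reverse inclusion. This inclusion fails. Take T = {1}, X = ∅, D = ∅; then 1 ∈ (T ∖ X) ∖ (X ∩ D) but 1 ∉ D ∖ (X ∪ T).

(⊆) fails and (⊇) fails.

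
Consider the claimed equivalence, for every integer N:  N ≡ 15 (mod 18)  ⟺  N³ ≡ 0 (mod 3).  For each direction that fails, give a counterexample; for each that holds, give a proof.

[⇐] This fails: take N = 0. Then 0³ = 0 ≡ 0 (mod 3), yet 0 ≡ 0 (mod 18), not 15.

[⇒] Suppose N ≡ 15 (mod 18). Then N³ ≡ 15³ = 3375 (mod 18), and since 3 ∣ 18, also N³ ≡ 0 (mod 3).

Only the forward direction holds.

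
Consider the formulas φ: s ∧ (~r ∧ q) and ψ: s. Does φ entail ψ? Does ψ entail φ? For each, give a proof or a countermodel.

(→) Assume the antecedent. If s is true, s reduces to true regardless of the other variables. If s is false, the antecedent cannot hold. Either way s holds.

(←) This fails. Under s = T, q = F, r = F, the left side is false but the right side is true.

Only the forward direction holds.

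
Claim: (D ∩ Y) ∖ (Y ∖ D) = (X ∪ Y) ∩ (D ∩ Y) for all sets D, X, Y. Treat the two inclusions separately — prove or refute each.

Both inclusions hold.

Reverse inclusion. Let x ∈ (X ∪ Y) ∩ (D ∩ Y). Then either x ∈ D ∩ Y and x ∉ X; or x ∈ D ∩ X ∩ Y. In each case x ∈ (D ∩ Y) ∖ (Y ∖ D), so (X ∪ Y) ∩ (D ∩ Y) ⊆ (D ∩ Y) ∖ (Y ∖ D).

Forward inclusion. Let x ∈ (D ∩ Y) ∖ (Y ∖ D). Then either x ∈ D ∩ Y and x ∉ X; or x ∈ D ∩ X ∩ Y. In each case x ∈ (X ∪ Y) ∩ (D ∩ Y), so (D ∩ Y) ∖ (Y ∖ D) ⊆ (X ∪ Y) ∩ (D ∩ Y).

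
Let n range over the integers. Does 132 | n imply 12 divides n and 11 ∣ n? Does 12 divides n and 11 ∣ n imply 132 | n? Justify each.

(→) If 132 ∣ n, write n = 132q. Since 132 = 11·12, n = 12·(11q), so 12 ∣ n; and since 132 = 12·11, n = 11·(12q), so 11 ∣ n.

(←) Suppose 12 ∣ n and 11 ∣ n. Any common multiple of 12 and 11 is a multiple of their lcm; here gcd(12, 11) = 1, so lcm(12, 11) = 12·11 = 132, so 132 ∣ n.

The biconditional holds.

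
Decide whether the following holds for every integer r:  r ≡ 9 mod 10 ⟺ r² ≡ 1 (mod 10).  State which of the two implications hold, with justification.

(⇒) Suppose r ≡ 9 mod 10. Write r = 10j + 9. Then (10j + 9)² = 100j² + 180j + 81 = 10(10j² + 18j + 8) + 1, so r² ≡ 1 (mod 10).

(⇐) This fails: take r = 1. Then 1² = 1 ≡ 1 (mod 10), yet 1 ≡ 1 (mod 10), not 9.

(⇒) holds; (⇐) fails.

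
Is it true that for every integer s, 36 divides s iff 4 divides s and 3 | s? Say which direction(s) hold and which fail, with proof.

[⇐] This fails: take s = 12. Both 4 ∣ 12 and 3 ∣ 12, yet 12 is not a multiple of 36 (since 12 = 0·36 + 12), so 36 ∤ 12.

[⇒] If 36 ∣ s, write s = 36q. Since 36 = 9·4, s = 4·(9q), so 4 ∣ s; and since 36 = 12·3, s = 3·(12q), so 3 ∣ s.

Not equivalent: only (⇒) holds.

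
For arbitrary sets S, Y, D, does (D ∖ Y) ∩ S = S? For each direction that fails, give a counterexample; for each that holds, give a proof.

(⊆) holds; (⊇) fails.

Forward inclusion. Let x ∈ (D ∖ Y) ∩ S. Then x ∈ S ∩ D and x ∉ Y, from which x ∈ S.

Reverse inclusion. This inclusion fails. Take S = {1}, Y = ∅, D = ∅; then 1 ∈ S but 1 ∉ (D ∖ Y) ∩ S.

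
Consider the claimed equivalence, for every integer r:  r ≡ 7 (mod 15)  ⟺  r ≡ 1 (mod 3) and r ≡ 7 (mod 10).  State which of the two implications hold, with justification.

[⇒] This fails: r = 22 gives 22 ≡ 7 (mod 15) but 22 ≡ 2 (mod 10), so the conjunction on the right does not hold.

[⇐] Conversely, if r ≡ 1 (mod 3) and r ≡ 7 (mod 10), then by the Chinese remainder theorem r ≡ 7 (mod 30). Since 7 ≡ 7 (mod 15) and 15 ∣ 30, we get r ≡ 7 (mod 15).

Only the reverse direction holds.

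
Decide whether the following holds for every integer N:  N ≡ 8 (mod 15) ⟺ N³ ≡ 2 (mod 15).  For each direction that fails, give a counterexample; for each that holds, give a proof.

(⟹) Suppose N ≡ 8 (mod 15). Write N = 15j + 8. Then (15j + 8)³ = 3375j³ + 5400j² + 2880j + 512 = 15(225j³ + 360j² + 192j + 34) + 2, so N³ ≡ 2 (mod 15).

(⟸) Conversely, suppose N³ ≡ 2 (mod 15). The only residue r in {0, …, 14} with r³ ≡ 2 (mod 15) is r = 8, so N ≡ 8 (mod 15).

Both implications hold.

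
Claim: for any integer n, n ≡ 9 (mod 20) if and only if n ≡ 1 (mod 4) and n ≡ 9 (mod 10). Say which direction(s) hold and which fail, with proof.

(⟸) If n ≡ 1 (mod 4) and n ≡ 9 (mod 10), then by the Chinese remainder theorem n ≡ 9 (mod 20). This is exactly n ≡ 9 (mod 20).

(⟹) Suppose n ≡ 9 (mod 20); write n = 20j + 9. Since 4 ∣ 20, reducing mod 4 gives n ≡ 9 ≡ 1 (mod 4); since 10 ∣ 20, reducing mod 10 gives n ≡ 9 (mod 10).

The biconditional holds.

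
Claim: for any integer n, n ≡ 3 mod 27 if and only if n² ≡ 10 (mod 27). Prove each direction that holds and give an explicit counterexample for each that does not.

Neither direction holds.

(⟹) This fails: take n = 3. Then 3 ≡ 3 (mod 27), but 3² = 9 ≡ 9 (mod 27), not 10.

(⟸) This fails: take n = 8. Then 8² = 64 ≡ 10 (mod 27), yet 8 ≡ 8 (mod 27), not 3.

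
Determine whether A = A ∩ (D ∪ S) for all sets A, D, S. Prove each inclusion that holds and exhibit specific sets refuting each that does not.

(⟸) Let x ∈ A ∩ (D ∪ S). Then either x ∈ A ∩ D and x ∉ S; or x ∈ A ∩ S and x ∉ D; or x ∈ A ∩ D ∩ S. In each case x ∈ A, so A ∩ (D ∪ S) ⊆ A.

(⟹) This inclusion fails. Take A = {1}, D = ∅, S = ∅; then 1 ∈ A but 1 ∉ A ∩ (D ∪ S).

Only the reverse inclusion holds.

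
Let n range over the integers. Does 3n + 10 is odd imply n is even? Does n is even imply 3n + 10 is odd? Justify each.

(⟹) This fails: n = 1 gives 3n + 10 = 13, which is odd, but 1 is odd, not even.

(⟸) This also fails: n = 6 is even, but 3n + 10 = 28 is even, not odd.

Neither implication holds.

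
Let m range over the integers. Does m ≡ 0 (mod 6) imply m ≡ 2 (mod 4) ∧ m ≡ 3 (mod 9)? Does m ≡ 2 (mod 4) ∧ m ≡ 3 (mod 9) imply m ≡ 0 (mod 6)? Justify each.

Not equivalent: only (⇐) holds.

[⇒] This fails: m = 0 gives 0 ≡ 0 (mod 6) but 0 ≡ 0 (mod 4), so the conjunction on the right does not hold.

[⇐] Conversely, if m ≡ 2 (mod 4) and m ≡ 3 (mod 9), then by the Chinese remainder theorem m ≡ 30 (mod 36). Since 30 ≡ 0 (mod 6) and 6 ∣ 36, we get m ≡ 0 (mod 6).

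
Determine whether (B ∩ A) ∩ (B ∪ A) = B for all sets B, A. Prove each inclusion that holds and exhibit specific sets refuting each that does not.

(⟹) Let x ∈ (B ∩ A) ∩ (B ∪ A). Then x ∈ B ∩ A, from which x ∈ B.

(⟸) This inclusion fails. Take B = {1}, A = ∅; then 1 ∈ B but 1 ∉ (B ∩ A) ∩ (B ∪ A).

(⊆) holds; (⊇) fails.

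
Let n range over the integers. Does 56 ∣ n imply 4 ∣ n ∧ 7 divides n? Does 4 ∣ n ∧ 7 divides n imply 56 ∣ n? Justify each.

Forward direction. If 56 ∣ n, write n = 56q. Since 56 = 14·4, n = 4·(14q), so 4 ∣ n; and since 56 = 8·7, n = 7·(8q), so 7 ∣ n.

Converse. This fails: take n = 28. Both 4 ∣ 28 and 7 ∣ 28, yet 28 is not a multiple of 56 (since 28 = 0·56 + 28), so 56 ∤ 28.

Not equivalent: only (⇒) holds.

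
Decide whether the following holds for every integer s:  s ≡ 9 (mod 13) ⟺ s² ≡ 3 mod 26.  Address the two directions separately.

(⇒) This fails: take s = 22. Then 22 ≡ 9 (mod 13), but 22² = 484 ≡ 16 (mod 26), not 3.

(⇐) This fails: take s = 17. Then 17² = 289 ≡ 3 (mod 26), yet 17 ≡ 4 (mod 13), not 9.

Neither implication holds.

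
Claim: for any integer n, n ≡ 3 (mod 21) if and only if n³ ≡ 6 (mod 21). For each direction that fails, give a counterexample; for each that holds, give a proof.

Forward direction. Suppose n ≡ 3 (mod 21). Write n = 21j + 3. Then (21j + 3)³ = 9261j³ + 3969j² + 567j + 27 = 21(441j³ + 189j² + 27j + 1) + 6, so n³ ≡ 6 (mod 21).

Converse. This fails: take n = 6. Then 6³ = 216 ≡ 6 (mod 21), yet 6 ≡ 6 (mod 21), not 3.

The forward direction holds; the converse fails.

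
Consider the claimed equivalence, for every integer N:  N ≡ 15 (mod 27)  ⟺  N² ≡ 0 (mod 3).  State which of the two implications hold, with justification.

(→) Suppose N ≡ 15 (mod 27). Then N² ≡ 15² = 225 (mod 27), and since 3 ∣ 27, also N² ≡ 0 (mod 3).

(←) This fails: take N = 0. Then 0² = 0 ≡ 0 (mod 3), yet 0 ≡ 0 (mod 27), not 15.

Only the forward direction holds.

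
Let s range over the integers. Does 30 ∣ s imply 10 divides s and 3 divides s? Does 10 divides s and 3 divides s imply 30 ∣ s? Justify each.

[⇐] Suppose 10 ∣ s and 3 ∣ s. Any common multiple of 10 and 3 is a multiple of their lcm; here gcd(10, 3) = 1, so lcm(10, 3) = 10·3 = 30, so 30 ∣ s.

[⇒] If 30 ∣ s, write s = 30q. Since 30 = 3·10, s = 10·(3q), so 10 ∣ s; and since 30 = 10·3, s = 3·(10q), so 3 ∣ s.

Both directions hold; the statement is true.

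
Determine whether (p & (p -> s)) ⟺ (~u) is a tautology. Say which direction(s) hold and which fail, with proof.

(⟹) This fails. Under u = T, s = T, p = T, the left side is true but the right side is false.

(⟸) This fails. Under u = F, s = F, p = F, the left side is false but the right side is true.

(⇒) fails and (⇐) fails.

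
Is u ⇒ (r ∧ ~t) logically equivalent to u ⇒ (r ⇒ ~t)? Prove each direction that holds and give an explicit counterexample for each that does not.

(⇒) Assume the antecedent. If u is true, the antecedent forces (u = T, r = T, t = F), and u ⇒ (r ⇒ ~t) holds there. If u is false, u ⇒ (r ⇒ ~t) reduces to true regardless of the other variables. Either way u ⇒ (r ⇒ ~t) holds.

(⇐) This fails. Under u = T, r = F, t = F, the left side is false but the right side is true.

Only the forward direction holds.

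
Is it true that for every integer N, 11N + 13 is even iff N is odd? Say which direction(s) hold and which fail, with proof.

Both directions hold; the statement is true.

Converse. Suppose N is odd; write N = 2j + 1. Then 11N + 13 = 11·(2j + 1) + 13 = 2·11j + 24, which is even.

Forward direction. Suppose 11N + 13 is even. Since 11 is odd, 11N and N have the same parity, so 11N + 13 ≡ N + 13 (mod 2). As 13 is odd, 11N + 13 is even exactly when N is odd. Thus N is odd.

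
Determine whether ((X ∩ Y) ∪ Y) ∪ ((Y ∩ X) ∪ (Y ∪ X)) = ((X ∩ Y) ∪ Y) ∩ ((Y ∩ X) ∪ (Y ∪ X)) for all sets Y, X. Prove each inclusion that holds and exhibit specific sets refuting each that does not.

Only the reverse inclusion holds.

(⊆) This inclusion fails. Take Y = ∅, X = {1}; then 1 ∈ ((X ∩ Y) ∪ Y) ∪ ((Y ∩ X) ∪ (Y ∪ X)) but 1 ∉ ((X ∩ Y) ∪ Y) ∩ ((Y ∩ X) ∪ (Y ∪ X)).

(⊇) Let x ∈ ((X ∩ Y) ∪ Y) ∩ ((Y ∩ X) ∪ (Y ∪ X)). Then either x ∈ Y and x ∉ X; or x ∈ Y ∩ X. In each case x ∈ ((X ∩ Y) ∪ Y) ∪ ((Y ∩ X) ∪ (Y ∪ X)), so ((X ∩ Y) ∪ Y) ∩ ((Y ∩ X) ∪ (Y ∪ X)) ⊆ ((X ∩ Y) ∪ Y) ∪ ((Y ∩ X) ∪ (Y ∪ X)).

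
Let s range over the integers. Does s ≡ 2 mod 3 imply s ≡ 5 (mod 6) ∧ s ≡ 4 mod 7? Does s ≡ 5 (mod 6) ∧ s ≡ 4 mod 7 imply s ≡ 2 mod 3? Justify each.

Not equivalent: only (⇐) holds.

(⇐) If s ≡ 5 (mod 6) and s ≡ 4 (mod 7), then by the Chinese remainder theorem s ≡ 11 (mod 42). Since 11 ≡ 2 (mod 3) and 3 ∣ 42, we get s ≡ 2 (mod 3).

(⇒) This fails: s = 32 gives 32 ≡ 2 (mod 3) but 32 ≡ 2 (mod 6), so the conjunction on the right does not hold.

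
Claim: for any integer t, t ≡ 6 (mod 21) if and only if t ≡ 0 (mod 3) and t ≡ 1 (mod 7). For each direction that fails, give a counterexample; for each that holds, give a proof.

Forward direction. This fails: t = 6 gives 6 ≡ 6 (mod 21) but 6 ≡ 6 (mod 7), so the conjunction on the right does not hold.

Converse. This fails: t = 15 satisfies both congruences on the right (15 ≡ 0 mod 3 and 15 ≡ 1 mod 7) yet 15 ≡ 15 (mod 21), not 6.

Neither direction holds.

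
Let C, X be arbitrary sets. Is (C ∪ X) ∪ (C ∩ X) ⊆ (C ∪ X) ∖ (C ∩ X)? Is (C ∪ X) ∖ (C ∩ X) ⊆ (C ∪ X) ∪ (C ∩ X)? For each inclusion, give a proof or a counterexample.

Forward inclusion. This inclusion fails. Take C = {1}, X = {1}; then 1 ∈ (C ∪ X) ∪ (C ∩ X) but 1 ∉ (C ∪ X) ∖ (C ∩ X).

Reverse inclusion. Let x ∈ (C ∪ X) ∖ (C ∩ X). Then either x ∈ C and x ∉ X; or x ∈ X and x ∉ C. In each case x ∈ (C ∪ X) ∪ (C ∩ X), so (C ∪ X) ∖ (C ∩ X) ⊆ (C ∪ X) ∪ (C ∩ X).

(⊆) fails; (⊇) holds.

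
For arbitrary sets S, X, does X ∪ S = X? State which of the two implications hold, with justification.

Forward inclusion. This inclusion fails. Take S = {1}, X = ∅; then 1 ∈ X ∪ S but 1 ∉ X.

Reverse inclusion. Let x ∈ X. Then either x ∈ X and x ∉ S; or x ∈ S ∩ X. In each case x ∈ X ∪ S, so X ⊆ X ∪ S.

(⊆) fails; (⊇) holds.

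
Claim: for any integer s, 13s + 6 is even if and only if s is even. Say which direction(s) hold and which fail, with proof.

[⇐] Suppose s is even; write s = 2j. Then 13s + 6 = 13·(2j) + 6 = 2·13j + 6, which is even.

[⇒] Suppose 13s + 6 is even. Since 13 is odd, 13s and s have the same parity, so 13s + 6 ≡ s + 6 (mod 2). As 6 is even, 13s + 6 is even exactly when s is even. Thus s is even.

Both implications hold.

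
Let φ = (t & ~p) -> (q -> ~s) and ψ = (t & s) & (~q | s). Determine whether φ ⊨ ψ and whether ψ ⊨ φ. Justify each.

(⟹) This fails. Under t = F, s = F, p = F, q = F, the left side is true but the right side is false.

(⟸) This fails. Under t = T, s = T, p = F, q = T, the left side is false but the right side is true.

Both directions fail.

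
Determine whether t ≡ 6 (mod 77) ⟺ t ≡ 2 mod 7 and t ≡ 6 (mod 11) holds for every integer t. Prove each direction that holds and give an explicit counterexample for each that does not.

Both directions fail.

(⇒) This fails: t = 6 gives 6 ≡ 6 (mod 77) but 6 ≡ 6 (mod 7), so the conjunction on the right does not hold.

(⇐) This fails: t = 72 satisfies both congruences on the right (72 ≡ 2 mod 7 and 72 ≡ 6 mod 11) yet 72 ≡ 72 (mod 77), not 6.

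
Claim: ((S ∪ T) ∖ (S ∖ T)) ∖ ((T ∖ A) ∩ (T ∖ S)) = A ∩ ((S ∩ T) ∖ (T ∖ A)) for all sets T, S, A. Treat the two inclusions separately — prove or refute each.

(⊆) This inclusion fails. Take T = {1}, S = {1}, A = ∅; then 1 ∈ ((S ∪ T) ∖ (S ∖ T)) ∖ ((T ∖ A) ∩ (T ∖ S)) but 1 ∉ A ∩ ((S ∩ T) ∖ (T ∖ A)).

(⊇) Let x ∈ A ∩ ((S ∩ T) ∖ (T ∖ A)). Then x ∈ T ∩ S ∩ A, from which x ∈ ((S ∪ T) ∖ (S ∖ T)) ∖ ((T ∖ A) ∩ (T ∖ S)).

The sets are not equal: only the reverse inclusion holds.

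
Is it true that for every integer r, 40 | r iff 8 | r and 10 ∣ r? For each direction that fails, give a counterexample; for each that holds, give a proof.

Both implications hold.

(→) If 40 ∣ r, write r = 40q. Since 40 = 5·8, r = 8·(5q), so 8 ∣ r; and since 40 = 4·10, r = 10·(4q), so 10 ∣ r.

(←) Suppose 8 ∣ r and 10 ∣ r. Any common multiple of 8 and 10 is a multiple of their lcm; here lcm(8, 10) = 8·10/gcd(8, 10) = 80/2 = 40, so 40 ∣ r.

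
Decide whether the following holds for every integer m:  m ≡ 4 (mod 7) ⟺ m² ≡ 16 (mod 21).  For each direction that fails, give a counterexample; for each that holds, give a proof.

Neither implication holds.

[⇒] This fails: take m = 18. Then 18 ≡ 4 (mod 7), but 18² = 324 ≡ 9 (mod 21), not 16.

[⇐] This fails: take m = 10. Then 10² = 100 ≡ 16 (mod 21), yet 10 ≡ 3 (mod 7), not 4.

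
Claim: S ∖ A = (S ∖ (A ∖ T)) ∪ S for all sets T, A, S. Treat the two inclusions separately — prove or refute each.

(⊆) holds; (⊇) fails.

(⊆) Let x ∈ S ∖ A. Then either x ∈ S and x ∉ T, A; or x ∈ T ∩ S and x ∉ A. In each case x ∈ (S ∖ (A ∖ T)) ∪ S, so S ∖ A ⊆ (S ∖ (A ∖ T)) ∪ S.

(⊇) This inclusion fails. Take T = ∅, A = {1}, S = {1}; then 1 ∈ (S ∖ (A ∖ T)) ∪ S but 1 ∉ S ∖ A.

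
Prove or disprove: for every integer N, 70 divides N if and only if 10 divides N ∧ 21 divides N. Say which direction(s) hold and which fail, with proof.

[⇒] This fails: take N = 70. Certainly 70 ∣ 70, but 21 ∤ 70.

[⇐] Suppose 10 ∣ N and 21 ∣ N. Any common multiple of 10 and 21 is a multiple of their lcm; here gcd(10, 21) = 1, so lcm(10, 21) = 10·21 = 210, so 210 ∣ N. Since 70 ∣ 210, it follows that 70 ∣ N.

Not equivalent: only (⇐) holds.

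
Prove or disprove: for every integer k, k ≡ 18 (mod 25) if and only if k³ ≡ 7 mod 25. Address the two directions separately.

Forward direction. Suppose k ≡ 18 (mod 25). Write k = 25j + 18. Then (25j + 18)³ = 15625j³ + 33750j² + 24300j + 5832 = 25(625j³ + 1350j² + 972j + 233) + 7, so k³ ≡ 7 (mod 25).

Converse. Suppose k³ ≡ 7 (mod 25). The only residue r in {0, …, 24} with r³ ≡ 7 (mod 25) is r = 18, so k ≡ 18 (mod 25).

Both directions hold; the statement is true.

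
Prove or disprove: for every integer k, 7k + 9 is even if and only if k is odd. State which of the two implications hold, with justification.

Equivalent; both directions hold.

(⟸) Suppose k is odd; write k = 2j + 1. Then 7k + 9 = 7·(2j + 1) + 9 = 2·7j + 16, which is even.

(⟹) Suppose 7k + 9 is even. Since 7 is odd, 7k and k have the same parity, so 7k + 9 ≡ k + 9 (mod 2). As 9 is odd, 7k + 9 is even exactly when k is odd. Thus k is odd.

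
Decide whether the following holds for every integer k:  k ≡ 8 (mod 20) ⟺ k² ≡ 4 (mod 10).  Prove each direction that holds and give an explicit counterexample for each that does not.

(⇒) holds; (⇐) fails.

Forward direction. Suppose k ≡ 8 (mod 20). Then k² ≡ 8² = 64 (mod 20), and since 10 ∣ 20, also k² ≡ 4 (mod 10).

Converse. This fails: take k = 2. Then 2² = 4 ≡ 4 (mod 10), yet 2 ≡ 2 (mod 20), not 8.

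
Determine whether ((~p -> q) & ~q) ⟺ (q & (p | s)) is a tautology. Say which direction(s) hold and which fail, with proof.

Both directions fail.

(→) This fails. Under q = F, p = T, s = F, the left side is true but the right side is false.

(←) This fails. Under q = T, p = T, s = F, the left side is false but the right side is true.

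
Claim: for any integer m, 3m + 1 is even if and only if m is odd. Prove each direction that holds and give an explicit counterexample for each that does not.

Both implications hold.

Converse. Suppose m is odd; write m = 2j + 1. Then 3m + 1 = 3·(2j + 1) + 1 = 2·3j + 4, which is even.

Forward direction. Suppose 3m + 1 is even. Since 3 is odd, 3m and m have the same parity, so 3m + 1 ≡ m + 1 (mod 2). As 1 is odd, 3m + 1 is even exactly when m is odd. Thus m is odd.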